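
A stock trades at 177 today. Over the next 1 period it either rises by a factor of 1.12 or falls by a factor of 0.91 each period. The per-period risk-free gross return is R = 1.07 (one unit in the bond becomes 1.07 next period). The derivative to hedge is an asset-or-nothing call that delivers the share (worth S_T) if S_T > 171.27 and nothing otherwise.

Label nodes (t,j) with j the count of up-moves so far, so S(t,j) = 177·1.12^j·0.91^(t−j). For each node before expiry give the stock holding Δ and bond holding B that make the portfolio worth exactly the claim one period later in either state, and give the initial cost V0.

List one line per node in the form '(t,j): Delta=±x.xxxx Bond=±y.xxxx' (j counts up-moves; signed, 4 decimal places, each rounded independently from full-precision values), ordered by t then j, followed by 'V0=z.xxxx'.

(0,0): Delta=5.3333 Bond=-802.8411
V0=141.1589

Since d<R<u, set p* = (R−d)/(u−d) = 0.7619; price each node as the discounted p*-expectation of its children.
Terminal values V(1,·): V(1,0)=0.0000, V(1,1)=198.2400
Node (0,0) S=177.0000: V=(p*·198.2400+(1−p*)·0.0000)/1.07=141.1589; Δ=(198.2400−0.0000)/(198.2400−161.0700)=5.3333; B=V−Δ·S=-802.8411
Each (Δ,B) replicates both successor values, so the strategy is self-financing and V0 is arbitrage-free.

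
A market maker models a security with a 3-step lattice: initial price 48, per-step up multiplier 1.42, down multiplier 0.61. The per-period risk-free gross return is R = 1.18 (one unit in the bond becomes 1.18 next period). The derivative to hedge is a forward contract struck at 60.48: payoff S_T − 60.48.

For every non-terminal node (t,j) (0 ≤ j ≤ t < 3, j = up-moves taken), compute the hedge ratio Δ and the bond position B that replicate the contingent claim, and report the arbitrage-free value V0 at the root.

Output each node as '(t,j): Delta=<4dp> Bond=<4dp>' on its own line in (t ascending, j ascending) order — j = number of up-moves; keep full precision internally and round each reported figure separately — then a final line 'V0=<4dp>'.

(0,0): Delta=1.0000 Bond=-36.8100
(1,0): Delta=1.0000 Bond=-43.4358
(1,1): Delta=1.0000 Bond=-43.4358
(2,0): Delta=1.0000 Bond=-51.2542
(2,1): Delta=1.0000 Bond=-51.2542
(2,2): Delta=1.0000 Bond=-51.2542
V0=11.1900

Since d<R<u, set p* = (R−d)/(u−d) = 0.7037; price each node as the discounted p*-expectation of its children.
Payoff layer (t=3): V(3,0)=-49.5849, V(3,1)=-35.1177, V(3,2)=-1.4398, V(3,3)=76.9578
Node (2,0) S=17.8608: V=(p*·-35.1177+(1−p*)·-49.5849)/1.18=-33.3934; Δ=(-35.1177−-49.5849)/(25.3623−10.8951)=1.0000; B=V−Δ·S=-51.2542
Node (2,1) S=41.5776: V=(p*·-1.4398+(1−p*)·-35.1177)/1.18=-9.6766; Δ=(-1.4398−-35.1177)/(59.0402−25.3623)=1.0000; B=V−Δ·S=-51.2542
Node (2,2) S=96.7872: V=(p*·76.9578+(1−p*)·-1.4398)/1.18=45.5330; Δ=(76.9578−-1.4398)/(137.4378−59.0402)=1.0000; B=V−Δ·S=-51.2542
Node (1,0) S=29.2800: V=(p*·-9.6766+(1−p*)·-33.3934)/1.18=-14.1558; Δ=(-9.6766−-33.3934)/(41.5776−17.8608)=1.0000; B=V−Δ·S=-43.4358
Node (1,1) S=68.1600: V=(p*·45.5330+(1−p*)·-9.6766)/1.18=24.7242; Δ=(45.5330−-9.6766)/(96.7872−41.5776)=1.0000; B=V−Δ·S=-43.4358
Node (0,0) S=48.0000: V=(p*·24.7242+(1−p*)·-14.1558)/1.18=11.1900; Δ=(24.7242−-14.1558)/(68.1600−29.2800)=1.0000; B=V−Δ·S=-36.8100
Self-financing check: at every node Δ·S+B equals the discounted successor values.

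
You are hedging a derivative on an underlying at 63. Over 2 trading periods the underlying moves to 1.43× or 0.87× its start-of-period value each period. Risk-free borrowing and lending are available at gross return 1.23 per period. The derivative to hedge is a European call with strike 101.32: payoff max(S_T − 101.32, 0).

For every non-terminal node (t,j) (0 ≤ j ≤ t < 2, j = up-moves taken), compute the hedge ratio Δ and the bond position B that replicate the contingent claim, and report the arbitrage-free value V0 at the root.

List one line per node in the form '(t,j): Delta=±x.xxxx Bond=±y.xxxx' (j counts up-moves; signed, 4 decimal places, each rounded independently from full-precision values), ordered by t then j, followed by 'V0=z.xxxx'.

Under the risk-neutral measure, an up-move has probability p* = (R−d)/(u−d) = 0.6429 and values discount at R = 1.23.
Terminal payoffs: V(2,0)=0.0000, V(2,1)=0.0000, V(2,2)=27.5087
  t=1,j=0: stock 54.8100 → up 78.3783 (V=0.0000), down 47.6847 (V=0.0000). Price 0.0000; hedge Δ=0.0000, bond B=0.0000.
  t=1,j=1: stock 90.0900 → up 128.8287 (V=27.5087), down 78.3783 (V=0.0000). Price 14.3774; hedge Δ=0.5453, bond B=-34.7453.
  t=0,j=0: stock 63.0000 → up 90.0900 (V=14.3774), down 54.8100 (V=0.0000). Price 7.5143; hedge Δ=0.4075, bond B=-18.1596.
Self-financing check: at every node Δ·S+B equals the discounted successor values.

(0,0): Delta=0.4075 Bond=-18.1596
(1,0): Delta=0.0000 Bond=0.0000
(1,1): Delta=0.5453 Bond=-34.7453
V0=7.5143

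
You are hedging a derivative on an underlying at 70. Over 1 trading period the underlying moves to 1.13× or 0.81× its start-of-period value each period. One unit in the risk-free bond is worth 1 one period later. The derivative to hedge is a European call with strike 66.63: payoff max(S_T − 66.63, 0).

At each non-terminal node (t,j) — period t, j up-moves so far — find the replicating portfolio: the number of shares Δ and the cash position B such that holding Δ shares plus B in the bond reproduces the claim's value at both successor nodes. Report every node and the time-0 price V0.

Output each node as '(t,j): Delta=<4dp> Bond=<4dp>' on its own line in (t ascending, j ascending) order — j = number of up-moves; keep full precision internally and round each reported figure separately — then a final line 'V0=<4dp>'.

(0,0): Delta=0.5567 Bond=-31.5647
V0=7.4041

The replicating-portfolio and risk-neutral prices coincide; use p* = (1−0.81)/(1.13−0.81) = 0.5938 for the latter.
Payoff layer (t=1): V(1,0)=0.0000, V(1,1)=12.4700
Node (0,0) S=70.0000: V=(p*·12.4700+(1−p*)·0.0000)/1=7.4041; Δ=(12.4700−0.0000)/(79.1000−56.7000)=0.5567; B=V−Δ·S=-31.5647
Self-financing check: at every node Δ·S+B equals the discounted successor values.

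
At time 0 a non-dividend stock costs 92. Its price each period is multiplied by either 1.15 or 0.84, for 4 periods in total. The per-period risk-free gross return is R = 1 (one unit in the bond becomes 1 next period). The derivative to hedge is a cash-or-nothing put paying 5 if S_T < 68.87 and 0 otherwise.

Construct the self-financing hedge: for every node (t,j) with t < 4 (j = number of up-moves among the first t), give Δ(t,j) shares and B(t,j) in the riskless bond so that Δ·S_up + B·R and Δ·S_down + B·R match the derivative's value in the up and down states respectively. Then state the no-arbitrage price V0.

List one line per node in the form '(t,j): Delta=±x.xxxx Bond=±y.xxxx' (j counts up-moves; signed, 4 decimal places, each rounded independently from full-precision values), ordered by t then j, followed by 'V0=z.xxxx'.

(0,0): Delta=-0.0636 Bond=7.2907
(1,0): Delta=-0.1042 Bond=10.4352
(1,1): Delta=-0.0357 Bond=4.3428
(2,0): Delta=-0.1282 Bond=11.9927
(2,1): Delta=-0.0878 Bond=8.9750
(2,2): Delta=0.0000 Bond=0.0000
(3,0): Delta=0.0000 Bond=5.0000
(3,1): Delta=-0.2161 Bond=18.5484
(3,2): Delta=0.0000 Bond=0.0000
(3,3): Delta=0.0000 Bond=0.0000
V0=1.4435

No-arbitrage ⇒ martingale measure with p* = (R−d)/(u−d) = 0.5161.
Payoff layer (t=4): V(4,0)=5.0000, V(4,1)=5.0000, V(4,2)=0.0000, V(4,3)=0.0000, V(4,4)=0.0000
  t=3,j=0: stock 54.5288 → up 62.7081 (V=5.0000), down 45.8042 (V=5.0000). Price 5.0000; hedge Δ=0.0000, bond B=5.0000.
  t=3,j=1: stock 74.6525 → up 85.8504 (V=0.0000), down 62.7081 (V=5.0000). Price 2.4194; hedge Δ=-0.2161, bond B=18.5484.
  t=3,j=2: stock 102.2028 → up 117.5332 (V=0.0000), down 85.8504 (V=0.0000). Price 0.0000; hedge Δ=0.0000, bond B=0.0000.
  t=3,j=3: stock 139.9205 → up 160.9086 (V=0.0000), down 117.5332 (V=0.0000). Price 0.0000; hedge Δ=0.0000, bond B=0.0000.
  t=2,j=0: stock 64.9152 → up 74.6525 (V=2.4194), down 54.5288 (V=5.0000). Price 3.6681; hedge Δ=-0.1282, bond B=11.9927.
  t=2,j=1: stock 88.8720 → up 102.2028 (V=0.0000), down 74.6525 (V=2.4194). Price 1.1707; hedge Δ=-0.0878, bond B=8.9750.
  t=2,j=2: stock 121.6700 → up 139.9205 (V=0.0000), down 102.2028 (V=0.0000). Price 0.0000; hedge Δ=0.0000, bond B=0.0000.
  t=1,j=0: stock 77.2800 → up 88.8720 (V=1.1707), down 64.9152 (V=3.6681). Price 2.3791; hedge Δ=-0.1042, bond B=10.4352.
  t=1,j=1: stock 105.8000 → up 121.6700 (V=0.0000), down 88.8720 (V=1.1707). Price 0.5664; hedge Δ=-0.0357, bond B=4.3428.
  t=0,j=0: stock 92.0000 → up 105.8000 (V=0.5664), down 77.2800 (V=2.3791). Price 1.4435; hedge Δ=-0.0636, bond B=7.2907.
Check: Δ(0,0)·S0 + B(0,0) = 1.4435 = V0.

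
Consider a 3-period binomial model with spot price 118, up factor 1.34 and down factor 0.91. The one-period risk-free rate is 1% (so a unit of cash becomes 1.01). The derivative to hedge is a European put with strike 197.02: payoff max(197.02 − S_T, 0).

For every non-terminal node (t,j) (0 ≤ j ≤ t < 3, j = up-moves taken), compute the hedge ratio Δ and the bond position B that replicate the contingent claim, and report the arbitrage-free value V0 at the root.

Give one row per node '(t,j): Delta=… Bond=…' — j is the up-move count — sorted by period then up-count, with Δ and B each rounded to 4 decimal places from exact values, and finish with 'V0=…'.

Under the risk-neutral measure, an up-move has probability p* = (R−d)/(u−d) = 0.2326 and values discount at R = 1.01.
At expiry t=3: V(3,0)=108.0986, V(3,1)=66.0808, V(3,2)=4.2085, V(3,3)=0.0000
(2,0): S=97.7158. Δ = (V_up−V_dn)/(S_up−S_dn) = (66.0808−108.0986)/(130.9392−88.9214) = -1.0000. V = [p*·66.0808 + (1−p*)·108.0986]/1.01 = 97.3535. B = V − Δ·S = 195.0693.
(2,1): S=143.8892. Δ = (V_up−V_dn)/(S_up−S_dn) = (4.2085−66.0808)/(192.8115−130.9392) = -1.0000. V = [p*·4.2085 + (1−p*)·66.0808]/1.01 = 51.1801. B = V − Δ·S = 195.0693.
(2,2): S=211.8808. Δ = (V_up−V_dn)/(S_up−S_dn) = (0.0000−4.2085)/(283.9203−192.8115) = -0.0462. V = [p*·0.0000 + (1−p*)·4.2085]/1.01 = 3.1978. B = V − Δ·S = 12.9849.
(1,0): S=107.3800. Δ = (V_up−V_dn)/(S_up−S_dn) = (51.1801−97.3535)/(143.8892−97.7158) = -1.0000. V = [p*·51.1801 + (1−p*)·97.3535]/1.01 = 85.7579. B = V − Δ·S = 193.1379.
(1,1): S=158.1200. Δ = (V_up−V_dn)/(S_up−S_dn) = (3.1978−51.1801)/(211.8808−143.8892) = -0.7057. V = [p*·3.1978 + (1−p*)·51.1801]/1.01 = 39.6252. B = V − Δ·S = 151.2120.
(0,0): S=118.0000. Δ = (V_up−V_dn)/(S_up−S_dn) = (39.6252−85.7579)/(158.1200−107.3800) = -0.9092. V = [p*·39.6252 + (1−p*)·85.7579]/1.01 = 74.2865. B = V − Δ·S = 181.5720.
The time-0 hedge costs 74.2865, which is the no-arbitrage price.

(0,0): Delta=-0.9092 Bond=181.5720
(1,0): Delta=-1.0000 Bond=193.1379
(1,1): Delta=-0.7057 Bond=151.2120
(2,0): Delta=-1.0000 Bond=195.0693
(2,1): Delta=-1.0000 Bond=195.0693
(2,2): Delta=-0.0462 Bond=12.9849
V0=74.2865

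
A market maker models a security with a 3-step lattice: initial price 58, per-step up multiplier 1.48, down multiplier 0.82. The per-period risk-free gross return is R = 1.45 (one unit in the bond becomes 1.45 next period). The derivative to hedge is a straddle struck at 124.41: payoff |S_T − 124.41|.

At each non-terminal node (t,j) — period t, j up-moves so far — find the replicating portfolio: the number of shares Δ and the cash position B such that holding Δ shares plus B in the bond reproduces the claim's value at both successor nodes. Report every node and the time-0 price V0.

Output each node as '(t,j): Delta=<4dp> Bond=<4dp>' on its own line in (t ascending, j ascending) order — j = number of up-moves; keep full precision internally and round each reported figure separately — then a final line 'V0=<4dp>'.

(0,0): Delta=0.4403 Bond=-6.4349
(1,0): Delta=-1.0000 Bond=59.1724
(1,1): Delta=0.4783 Bond=-12.5926
(2,0): Delta=-1.0000 Bond=85.8000
(2,1): Delta=-1.0000 Bond=85.8000
(2,2): Delta=0.5174 Bond=-23.2145
V0=19.1053

No-arbitrage ⇒ martingale measure with p* = (R−d)/(u−d) = 0.9545.
Terminal payoffs: V(3,0)=92.4307, V(3,1)=66.6912, V(3,2)=20.2346, V(3,3)=63.6139
(2,0): S=38.9992. Δ = (V_up−V_dn)/(S_up−S_dn) = (66.6912−92.4307)/(57.7188−31.9793) = -1.0000. V = [p*·66.6912 + (1−p*)·92.4307]/1.45 = 46.8008. B = V − Δ·S = 85.8000.
(2,1): S=70.3888. Δ = (V_up−V_dn)/(S_up−S_dn) = (20.2346−66.6912)/(104.1754−57.7188) = -1.0000. V = [p*·20.2346 + (1−p*)·66.6912]/1.45 = 15.4112. B = V − Δ·S = 85.8000.
(2,2): S=127.0432. Δ = (V_up−V_dn)/(S_up−S_dn) = (63.6139−20.2346)/(188.0239−104.1754) = 0.5174. V = [p*·63.6139 + (1−p*)·20.2346]/1.45 = 42.5118. B = V − Δ·S = -23.2145.
(1,0): S=47.5600. Δ = (V_up−V_dn)/(S_up−S_dn) = (15.4112−46.8008)/(70.3888−38.9992) = -1.0000. V = [p*·15.4112 + (1−p*)·46.8008]/1.45 = 11.6124. B = V − Δ·S = 59.1724.
(1,1): S=85.8400. Δ = (V_up−V_dn)/(S_up−S_dn) = (42.5118−15.4112)/(127.0432−70.3888) = 0.4783. V = [p*·42.5118 + (1−p*)·15.4112]/1.45 = 28.4690. B = V − Δ·S = -12.5926.
(0,0): S=58.0000. Δ = (V_up−V_dn)/(S_up−S_dn) = (28.4690−11.6124)/(85.8400−47.5600) = 0.4403. V = [p*·28.4690 + (1−p*)·11.6124]/1.45 = 19.1053. B = V − Δ·S = -6.4349.
Each (Δ,B) replicates both successor values, so the strategy is self-financing and V0 is arbitrage-free.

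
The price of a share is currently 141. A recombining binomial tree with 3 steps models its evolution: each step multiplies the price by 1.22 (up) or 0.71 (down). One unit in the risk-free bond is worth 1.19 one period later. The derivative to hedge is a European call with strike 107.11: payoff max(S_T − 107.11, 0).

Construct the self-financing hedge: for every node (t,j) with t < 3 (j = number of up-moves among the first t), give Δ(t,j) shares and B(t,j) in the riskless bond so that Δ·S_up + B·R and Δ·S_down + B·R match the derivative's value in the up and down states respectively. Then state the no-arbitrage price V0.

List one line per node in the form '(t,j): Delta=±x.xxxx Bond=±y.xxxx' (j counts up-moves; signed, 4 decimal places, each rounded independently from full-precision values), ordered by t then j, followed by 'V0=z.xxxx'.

(0,0): Delta=0.9766 Bond=-60.1352
(1,0): Delta=0.6490 Bond=-38.7627
(1,1): Delta=0.9885 Bond=-73.6107
(2,0): Delta=0.0000 Bond=0.0000
(2,1): Delta=0.6726 Bond=-49.0106
(2,2): Delta=1.0000 Bond=-90.0084
V0=77.5643

Under the risk-neutral measure, an up-move has probability p* = (R−d)/(u−d) = 0.9412 and values discount at R = 1.19.
Terminal payoffs: V(3,0)=0.0000, V(3,1)=0.0000, V(3,2)=41.8937, V(3,3)=148.9246
(2,0): S=71.0781. Δ = (V_up−V_dn)/(S_up−S_dn) = (0.0000−0.0000)/(86.7153−50.4655) = 0.0000. V = [p*·0.0000 + (1−p*)·0.0000]/1.19 = 0.0000. B = V − Δ·S = 0.0000.
(2,1): S=122.1342. Δ = (V_up−V_dn)/(S_up−S_dn) = (41.8937−0.0000)/(149.0037−86.7153) = 0.6726. V = [p*·41.8937 + (1−p*)·0.0000]/1.19 = 33.1339. B = V − Δ·S = -49.0106.
(2,2): S=209.8644. Δ = (V_up−V_dn)/(S_up−S_dn) = (148.9246−41.8937)/(256.0346−149.0037) = 1.0000. V = [p*·148.9246 + (1−p*)·41.8937]/1.19 = 119.8560. B = V − Δ·S = -90.0084.
(1,0): S=100.1100. Δ = (V_up−V_dn)/(S_up−S_dn) = (33.1339−0.0000)/(122.1342−71.0781) = 0.6490. V = [p*·33.1339 + (1−p*)·0.0000]/1.19 = 26.2058. B = V − Δ·S = -38.7627.
(1,1): S=172.0200. Δ = (V_up−V_dn)/(S_up−S_dn) = (119.8560−33.1339)/(209.8644−122.1342) = 0.9885. V = [p*·119.8560 + (1−p*)·33.1339]/1.19 = 96.4325. B = V − Δ·S = -73.6107.
(0,0): S=141.0000. Δ = (V_up−V_dn)/(S_up−S_dn) = (96.4325−26.2058)/(172.0200−100.1100) = 0.9766. V = [p*·96.4325 + (1−p*)·26.2058]/1.19 = 77.5643. B = V − Δ·S = -60.1352.
Each (Δ,B) replicates both successor values, so the strategy is self-financing and V0 is arbitrage-free.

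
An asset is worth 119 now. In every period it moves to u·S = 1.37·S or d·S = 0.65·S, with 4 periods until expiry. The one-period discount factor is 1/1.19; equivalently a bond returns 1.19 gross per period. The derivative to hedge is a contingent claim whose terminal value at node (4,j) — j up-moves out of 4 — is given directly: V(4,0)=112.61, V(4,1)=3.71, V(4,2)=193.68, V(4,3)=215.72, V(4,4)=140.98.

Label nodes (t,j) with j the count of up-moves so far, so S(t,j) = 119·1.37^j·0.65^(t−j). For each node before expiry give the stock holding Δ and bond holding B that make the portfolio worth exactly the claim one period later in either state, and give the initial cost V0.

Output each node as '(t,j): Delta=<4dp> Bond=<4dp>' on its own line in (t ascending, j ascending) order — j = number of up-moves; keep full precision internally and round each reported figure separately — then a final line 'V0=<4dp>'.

(0,0): Delta=0.0193 Bond=86.0139
(1,0): Delta=0.9742 Bond=28.4922
(1,1): Delta=-0.1318 Bond=126.9779
(2,0): Delta=2.6755 Bond=-51.6294
(2,1): Delta=0.7051 Bond=62.4175
(2,2): Delta=-0.2641 Bond=180.6658
(3,0): Delta=-4.6282 Bond=177.2458
(3,1): Delta=3.8305 Bond=-141.0006
(3,2): Delta=0.2109 Bond=146.0359
(3,3): Delta=-0.3392 Bond=237.9778
V0=88.3053

Under the risk-neutral measure, an up-move has probability p* = (R−d)/(u−d) = 0.7500 and values discount at R = 1.19.
Terminal payoffs: V(4,0)=112.6100, V(4,1)=3.7100, V(4,2)=193.6800, V(4,3)=215.7200, V(4,4)=140.9800
Node (3,0) S=32.6804: V=(p*·3.7100+(1−p*)·112.6100)/1.19=25.9958; Δ=(3.7100−112.6100)/(44.7721−21.2422)=-4.6282; B=V−Δ·S=177.2458
Node (3,1) S=68.8802: V=(p*·193.6800+(1−p*)·3.7100)/1.19=122.8466; Δ=(193.6800−3.7100)/(94.3658−44.7721)=3.8305; B=V−Δ·S=-141.0006
Node (3,2) S=145.1782: V=(p*·215.7200+(1−p*)·193.6800)/1.19=176.6471; Δ=(215.7200−193.6800)/(198.8942−94.3658)=0.2109; B=V−Δ·S=146.0359
Node (3,3) S=305.9910: V=(p*·140.9800+(1−p*)·215.7200)/1.19=134.1723; Δ=(140.9800−215.7200)/(419.2077−198.8942)=-0.3392; B=V−Δ·S=237.9778
Node (2,0) S=50.2775: V=(p*·122.8466+(1−p*)·25.9958)/1.19=82.8857; Δ=(122.8466−25.9958)/(68.8802−32.6804)=2.6755; B=V−Δ·S=-51.6294
Node (2,1) S=105.9695: V=(p*·176.6471+(1−p*)·122.8466)/1.19=137.1403; Δ=(176.6471−122.8466)/(145.1782−68.8802)=0.7051; B=V−Δ·S=62.4175
Node (2,2) S=223.3511: V=(p*·134.1723+(1−p*)·176.6471)/1.19=121.6731; Δ=(134.1723−176.6471)/(305.9910−145.1782)=-0.2641; B=V−Δ·S=180.6658
Node (1,0) S=77.3500: V=(p*·137.1403+(1−p*)·82.8857)/1.19=103.8459; Δ=(137.1403−82.8857)/(105.9695−50.2775)=0.9742; B=V−Δ·S=28.4922
Node (1,1) S=163.0300: V=(p*·121.6731+(1−p*)·137.1403)/1.19=105.4957; Δ=(121.6731−137.1403)/(223.3511−105.9695)=-0.1318; B=V−Δ·S=126.9779
Node (0,0) S=119.0000: V=(p*·105.4957+(1−p*)·103.8459)/1.19=88.3053; Δ=(105.4957−103.8459)/(163.0300−77.3500)=0.0193; B=V−Δ·S=86.0139
Root portfolio cost Δ·119+B reproduces V0=88.3053.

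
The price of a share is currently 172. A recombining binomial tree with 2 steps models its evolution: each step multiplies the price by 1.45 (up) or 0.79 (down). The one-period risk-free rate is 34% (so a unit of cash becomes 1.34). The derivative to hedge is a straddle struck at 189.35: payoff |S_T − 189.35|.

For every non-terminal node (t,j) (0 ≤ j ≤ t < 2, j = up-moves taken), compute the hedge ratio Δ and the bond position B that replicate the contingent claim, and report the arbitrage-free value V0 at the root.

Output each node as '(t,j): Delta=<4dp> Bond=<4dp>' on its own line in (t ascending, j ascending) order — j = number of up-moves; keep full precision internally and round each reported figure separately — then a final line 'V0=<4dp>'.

(0,0): Delta=0.8203 Bond=-72.0071
(1,0): Delta=-0.8288 Bond=127.5926
(1,1): Delta=1.0000 Bond=-141.3060
V0=69.0850

Under the risk-neutral measure, an up-move has probability p* = (R−d)/(u−d) = 0.8333 and values discount at R = 1.34.
Terminal values V(2,·): V(2,0)=82.0048, V(2,1)=7.6760, V(2,2)=172.2800
  t=1,j=0: stock 135.8800 → up 197.0260 (V=7.6760), down 107.3452 (V=82.0048). Price 14.9732; hedge Δ=-0.8288, bond B=127.5926.
  t=1,j=1: stock 249.4000 → up 361.6300 (V=172.2800), down 197.0260 (V=7.6760). Price 108.0940; hedge Δ=1.0000, bond B=-141.3060.
  t=0,j=0: stock 172.0000 → up 249.4000 (V=108.0940), down 135.8800 (V=14.9732). Price 69.0850; hedge Δ=0.8203, bond B=-72.0071.
Self-financing check: at every node Δ·S+B equals the discounted successor values.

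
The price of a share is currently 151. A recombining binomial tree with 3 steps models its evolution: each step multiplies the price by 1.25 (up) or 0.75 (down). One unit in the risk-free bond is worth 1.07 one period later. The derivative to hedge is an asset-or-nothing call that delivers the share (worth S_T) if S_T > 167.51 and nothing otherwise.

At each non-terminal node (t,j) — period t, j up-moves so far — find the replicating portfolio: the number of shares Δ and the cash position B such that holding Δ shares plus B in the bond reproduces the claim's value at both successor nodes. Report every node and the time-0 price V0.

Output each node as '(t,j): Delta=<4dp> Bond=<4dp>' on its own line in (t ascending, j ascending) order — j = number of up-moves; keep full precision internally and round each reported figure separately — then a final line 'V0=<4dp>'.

Under the risk-neutral measure, an up-move has probability p* = (R−d)/(u−d) = 0.6400 and values discount at R = 1.07.
Terminal values V(3,·): V(3,0)=0.0000, V(3,1)=0.0000, V(3,2)=176.9531, V(3,3)=294.9219
(2,0): S=84.9375. Δ = (V_up−V_dn)/(S_up−S_dn) = (0.0000−0.0000)/(106.1719−63.7031) = 0.0000. V = [p*·0.0000 + (1−p*)·0.0000]/1.07 = 0.0000. B = V − Δ·S = 0.0000.
(2,1): S=141.5625. Δ = (V_up−V_dn)/(S_up−S_dn) = (176.9531−0.0000)/(176.9531−106.1719) = 2.5000. V = [p*·176.9531 + (1−p*)·0.0000]/1.07 = 105.8411. B = V − Δ·S = -248.0651.
(2,2): S=235.9375. Δ = (V_up−V_dn)/(S_up−S_dn) = (294.9219−176.9531)/(294.9219−176.9531) = 1.0000. V = [p*·294.9219 + (1−p*)·176.9531]/1.07 = 235.9375. B = V − Δ·S = 0.0000.
(1,0): S=113.2500. Δ = (V_up−V_dn)/(S_up−S_dn) = (105.8411−0.0000)/(141.5625−84.9375) = 1.8692. V = [p*·105.8411 + (1−p*)·0.0000]/1.07 = 63.3068. B = V − Δ·S = -148.3754.
(1,1): S=188.7500. Δ = (V_up−V_dn)/(S_up−S_dn) = (235.9375−105.8411)/(235.9375−141.5625) = 1.3785. V = [p*·235.9375 + (1−p*)·105.8411]/1.07 = 176.7316. B = V − Δ·S = -83.4612.
(0,0): S=151.0000. Δ = (V_up−V_dn)/(S_up−S_dn) = (176.7316−63.3068)/(188.7500−113.2500) = 1.5023. V = [p*·176.7316 + (1−p*)·63.3068]/1.07 = 127.0081. B = V − Δ·S = -99.8414.
Self-financing check: at every node Δ·S+B equals the discounted successor values.

(0,0): Delta=1.5023 Bond=-99.8414
(1,0): Delta=1.8692 Bond=-148.3754
(1,1): Delta=1.3785 Bond=-83.4612
(2,0): Delta=0.0000 Bond=0.0000
(2,1): Delta=2.5000 Bond=-248.0651
(2,2): Delta=1.0000 Bond=0.0000
V0=127.0081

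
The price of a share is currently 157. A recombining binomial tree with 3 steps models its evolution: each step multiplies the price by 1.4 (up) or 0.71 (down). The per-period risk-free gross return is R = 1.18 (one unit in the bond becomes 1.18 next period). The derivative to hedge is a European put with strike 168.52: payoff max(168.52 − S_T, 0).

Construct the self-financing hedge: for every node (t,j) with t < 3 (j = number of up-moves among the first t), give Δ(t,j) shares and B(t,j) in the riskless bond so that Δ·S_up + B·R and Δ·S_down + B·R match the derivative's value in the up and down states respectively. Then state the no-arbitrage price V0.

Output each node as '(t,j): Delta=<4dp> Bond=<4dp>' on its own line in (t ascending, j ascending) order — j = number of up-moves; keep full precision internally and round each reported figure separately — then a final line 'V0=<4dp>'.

(0,0): Delta=-0.2030 Bond=41.3870
(1,0): Delta=-0.6250 Bond=95.8791
(1,1): Delta=-0.1028 Bond=26.8167
(2,0): Delta=-1.0000 Bond=142.8136
(2,1): Delta=-0.5360 Bond=99.2463
(2,2): Delta=0.0000 Bond=0.0000
V0=9.5137

Risk-neutral probability p* = (R−d)/(u−d) = (1.18−0.71)/(1.4−0.71) = 0.6812.
Terminal values V(3,·): V(3,0)=112.3280, V(3,1)=57.7188, V(3,2)=0.0000, V(3,3)=0.0000
Node (2,0) S=79.1437: V=(p*·57.7188+(1−p*)·112.3280)/1.18=63.6699; Δ=(57.7188−112.3280)/(110.8012−56.1920)=-1.0000; B=V−Δ·S=142.8136
Node (2,1) S=156.0580: V=(p*·0.0000+(1−p*)·57.7188)/1.18=15.5958; Δ=(0.0000−57.7188)/(218.4812−110.8012)=-0.5360; B=V−Δ·S=99.2463
Node (2,2) S=307.7200: V=(p*·0.0000+(1−p*)·0.0000)/1.18=0.0000; Δ=(0.0000−0.0000)/(430.8080−218.4812)=0.0000; B=V−Δ·S=0.0000
Node (1,0) S=111.4700: V=(p*·15.5958+(1−p*)·63.6699)/1.18=26.2066; Δ=(15.5958−63.6699)/(156.0580−79.1437)=-0.6250; B=V−Δ·S=95.8791
Node (1,1) S=219.8000: V=(p*·0.0000+(1−p*)·15.5958)/1.18=4.2141; Δ=(0.0000−15.5958)/(307.7200−156.0580)=-0.1028; B=V−Δ·S=26.8167
Node (0,0) S=157.0000: V=(p*·4.2141+(1−p*)·26.2066)/1.18=9.5137; Δ=(4.2141−26.2066)/(219.8000−111.4700)=-0.2030; B=V−Δ·S=41.3870
Check: Δ(0,0)·S0 + B(0,0) = 9.5137 = V0.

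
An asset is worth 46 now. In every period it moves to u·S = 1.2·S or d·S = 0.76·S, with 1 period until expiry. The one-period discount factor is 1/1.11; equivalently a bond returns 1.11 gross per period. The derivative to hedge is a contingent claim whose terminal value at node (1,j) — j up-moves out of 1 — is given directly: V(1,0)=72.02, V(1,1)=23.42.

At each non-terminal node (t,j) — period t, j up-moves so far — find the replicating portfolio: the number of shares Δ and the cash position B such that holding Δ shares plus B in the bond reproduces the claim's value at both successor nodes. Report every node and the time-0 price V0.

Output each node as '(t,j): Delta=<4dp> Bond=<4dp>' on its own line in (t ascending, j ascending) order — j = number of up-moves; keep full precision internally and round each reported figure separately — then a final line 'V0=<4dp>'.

(0,0): Delta=-2.4012 Bond=140.5094
V0=30.0549

No-arbitrage ⇒ martingale measure with p* = (R−d)/(u−d) = 0.7955.
Terminal payoffs: V(1,0)=72.0200, V(1,1)=23.4200
  t=0,j=0: stock 46.0000 → up 55.2000 (V=23.4200), down 34.9600 (V=72.0200). Price 30.0549; hedge Δ=-2.4012, bond B=140.5094.
Each (Δ,B) replicates both successor values, so the strategy is self-financing and V0 is arbitrage-free.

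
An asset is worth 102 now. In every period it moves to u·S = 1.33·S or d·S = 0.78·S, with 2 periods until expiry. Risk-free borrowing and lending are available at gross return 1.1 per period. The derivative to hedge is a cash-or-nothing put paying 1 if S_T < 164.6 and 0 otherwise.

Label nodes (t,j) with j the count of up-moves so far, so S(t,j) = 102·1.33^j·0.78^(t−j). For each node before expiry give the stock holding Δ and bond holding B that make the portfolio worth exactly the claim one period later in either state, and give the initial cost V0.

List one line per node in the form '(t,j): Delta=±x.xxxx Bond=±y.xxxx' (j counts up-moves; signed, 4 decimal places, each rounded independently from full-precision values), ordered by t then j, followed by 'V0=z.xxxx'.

Risk-neutral probability p* = (R−d)/(u−d) = (1.1−0.78)/(1.33−0.78) = 0.5818.
Terminal values V(2,·): V(2,0)=1.0000, V(2,1)=1.0000, V(2,2)=0.0000
Node (1,0) S=79.5600: V=(p*·1.0000+(1−p*)·1.0000)/1.1=0.9091; Δ=(1.0000−1.0000)/(105.8148−62.0568)=0.0000; B=V−Δ·S=0.9091
Node (1,1) S=135.6600: V=(p*·0.0000+(1−p*)·1.0000)/1.1=0.3802; Δ=(0.0000−1.0000)/(180.4278−105.8148)=-0.0134; B=V−Δ·S=2.1983
Node (0,0) S=102.0000: V=(p*·0.3802+(1−p*)·0.9091)/1.1=0.5467; Δ=(0.3802−0.9091)/(135.6600−79.5600)=-0.0094; B=V−Δ·S=1.5084
The time-0 hedge costs 0.5467, which is the no-arbitrage price.

(0,0): Delta=-0.0094 Bond=1.5084
(1,0): Delta=0.0000 Bond=0.9091
(1,1): Delta=-0.0134 Bond=2.1983
V0=0.5467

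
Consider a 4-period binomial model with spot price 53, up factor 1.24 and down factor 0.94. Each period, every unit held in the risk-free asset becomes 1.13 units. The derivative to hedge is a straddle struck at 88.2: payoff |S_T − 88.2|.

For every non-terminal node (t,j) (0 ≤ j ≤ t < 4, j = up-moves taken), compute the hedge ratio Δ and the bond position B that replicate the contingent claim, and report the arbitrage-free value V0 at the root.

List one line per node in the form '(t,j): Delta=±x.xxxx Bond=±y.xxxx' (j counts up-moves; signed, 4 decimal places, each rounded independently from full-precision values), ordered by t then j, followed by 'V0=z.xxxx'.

Since d<R<u, set p* = (R−d)/(u−d) = 0.6333; price each node as the discounted p*-expectation of its children.
Terminal payoffs: V(4,0)=46.8203, V(4,1)=33.6140, V(4,2)=16.1930, V(4,3)=6.7880, V(4,4)=37.1033
  t=3,j=0: stock 44.0210 → up 54.5860 (V=33.6140), down 41.3797 (V=46.8203). Price 34.0321; hedge Δ=-1.0000, bond B=78.0531.
  t=3,j=1: stock 58.0702 → up 72.0070 (V=16.1930), down 54.5860 (V=33.6140). Price 19.9829; hedge Δ=-1.0000, bond B=78.0531.
  t=3,j=2: stock 76.6032 → up 94.9880 (V=6.7880), down 72.0070 (V=16.1930). Price 9.0588; hedge Δ=-0.4092, bond B=40.4087.
  t=3,j=3: stock 101.0511 → up 125.3033 (V=37.1033), down 94.9880 (V=6.7880). Price 22.9980; hedge Δ=1.0000, bond B=-78.0531.
  t=2,j=0: stock 46.8308 → up 58.0702 (V=19.9829), down 44.0210 (V=34.0321). Price 22.2427; hedge Δ=-1.0000, bond B=69.0735.
  t=2,j=1: stock 61.7768 → up 76.6032 (V=9.0588), down 58.0702 (V=19.9829). Price 11.5614; hedge Δ=-0.5894, bond B=47.9749.
  t=2,j=2: stock 81.4928 → up 101.0511 (V=22.9980), down 76.6032 (V=9.0588). Price 15.8292; hedge Δ=0.5702, bond B=-30.6346.
  t=1,j=0: stock 49.8200 → up 61.7768 (V=11.5614), down 46.8308 (V=22.2427). Price 13.6972; hedge Δ=-0.7147, bond B=49.3018.
  t=1,j=1: stock 65.7200 → up 81.4928 (V=15.8292), down 61.7768 (V=11.5614). Price 12.6233; hedge Δ=0.2165, bond B=-1.6028.
  t=0,j=0: stock 53.0000 → up 65.7200 (V=12.6233), down 49.8200 (V=13.6972). Price 11.5195; hedge Δ=-0.0675, bond B=15.0993.
Self-financing check: at every node Δ·S+B equals the discounted successor values.

(0,0): Delta=-0.0675 Bond=15.0993
(1,0): Delta=-0.7147 Bond=49.3018
(1,1): Delta=0.2165 Bond=-1.6028
(2,0): Delta=-1.0000 Bond=69.0735
(2,1): Delta=-0.5894 Bond=47.9749
(2,2): Delta=0.5702 Bond=-30.6346
(3,0): Delta=-1.0000 Bond=78.0531
(3,1): Delta=-1.0000 Bond=78.0531
(3,2): Delta=-0.4092 Bond=40.4087
(3,3): Delta=1.0000 Bond=-78.0531
V0=11.5195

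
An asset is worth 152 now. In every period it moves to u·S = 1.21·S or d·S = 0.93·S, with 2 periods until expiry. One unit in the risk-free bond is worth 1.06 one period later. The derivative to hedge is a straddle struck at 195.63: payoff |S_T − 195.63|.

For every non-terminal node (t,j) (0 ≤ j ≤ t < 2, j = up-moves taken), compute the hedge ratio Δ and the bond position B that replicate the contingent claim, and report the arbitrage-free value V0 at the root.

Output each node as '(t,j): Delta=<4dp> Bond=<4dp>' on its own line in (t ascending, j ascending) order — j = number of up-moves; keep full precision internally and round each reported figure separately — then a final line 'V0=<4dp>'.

(0,0): Delta=-0.4460 Bond=100.2356
(1,0): Delta=-1.0000 Bond=184.5566
(1,1): Delta=0.0452 Bond=15.8957
V0=32.4365

Risk-neutral probability p* = (R−d)/(u−d) = (1.06−0.93)/(1.21−0.93) = 0.4643.
At expiry t=2: V(2,0)=64.1652, V(2,1)=24.5844, V(2,2)=26.9132
(1,0): S=141.3600. Δ = (V_up−V_dn)/(S_up−S_dn) = (24.5844−64.1652)/(171.0456−131.4648) = -1.0000. V = [p*·24.5844 + (1−p*)·64.1652]/1.06 = 43.1966. B = V − Δ·S = 184.5566.
(1,1): S=183.9200. Δ = (V_up−V_dn)/(S_up−S_dn) = (26.9132−24.5844)/(222.5432−171.0456) = 0.0452. V = [p*·26.9132 + (1−p*)·24.5844]/1.06 = 24.2129. B = V − Δ·S = 15.8957.
(0,0): S=152.0000. Δ = (V_up−V_dn)/(S_up−S_dn) = (24.2129−43.1966)/(183.9200−141.3600) = -0.4460. V = [p*·24.2129 + (1−p*)·43.1966]/1.06 = 32.4365. B = V − Δ·S = 100.2356.
Each (Δ,B) replicates both successor values, so the strategy is self-financing and V0 is arbitrage-free.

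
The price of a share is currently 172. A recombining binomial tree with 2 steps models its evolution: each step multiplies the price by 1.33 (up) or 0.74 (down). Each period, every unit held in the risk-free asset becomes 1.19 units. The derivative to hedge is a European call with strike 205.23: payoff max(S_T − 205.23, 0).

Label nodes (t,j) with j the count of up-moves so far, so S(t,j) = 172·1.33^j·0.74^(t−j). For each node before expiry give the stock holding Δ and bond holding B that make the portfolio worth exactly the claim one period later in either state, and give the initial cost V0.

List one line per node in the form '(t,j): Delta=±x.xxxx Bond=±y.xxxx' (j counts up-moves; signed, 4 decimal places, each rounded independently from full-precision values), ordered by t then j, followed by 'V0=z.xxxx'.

Risk-neutral probability p* = (R−d)/(u−d) = (1.19−0.74)/(1.33−0.74) = 0.7627.
Terminal values V(2,·): V(2,0)=0.0000, V(2,1)=0.0000, V(2,2)=99.0208
Node (1,0) S=127.2800: V=(p*·0.0000+(1−p*)·0.0000)/1.19=0.0000; Δ=(0.0000−0.0000)/(169.2824−94.1872)=0.0000; B=V−Δ·S=0.0000
Node (1,1) S=228.7600: V=(p*·99.0208+(1−p*)·0.0000)/1.19=63.4658; Δ=(99.0208−0.0000)/(304.2508−169.2824)=0.7337; B=V−Δ·S=-104.3660
Node (0,0) S=172.0000: V=(p*·63.4658+(1−p*)·0.0000)/1.19=40.6774; Δ=(63.4658−0.0000)/(228.7600−127.2800)=0.6254; B=V−Δ·S=-66.8918
Check: Δ(0,0)·S0 + B(0,0) = 40.6774 = V0.

(0,0): Delta=0.6254 Bond=-66.8918
(1,0): Delta=0.0000 Bond=0.0000
(1,1): Delta=0.7337 Bond=-104.3660
V0=40.6774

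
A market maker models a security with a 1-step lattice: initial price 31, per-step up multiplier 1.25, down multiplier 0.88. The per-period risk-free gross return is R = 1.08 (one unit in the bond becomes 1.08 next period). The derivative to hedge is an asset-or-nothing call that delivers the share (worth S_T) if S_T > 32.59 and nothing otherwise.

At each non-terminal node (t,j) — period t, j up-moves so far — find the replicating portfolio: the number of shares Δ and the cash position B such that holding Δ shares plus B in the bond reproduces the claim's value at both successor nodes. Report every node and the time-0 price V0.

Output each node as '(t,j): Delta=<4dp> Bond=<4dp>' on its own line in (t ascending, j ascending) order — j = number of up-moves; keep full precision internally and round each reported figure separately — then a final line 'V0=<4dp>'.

(0,0): Delta=3.3784 Bond=-85.3353
V0=19.3944

No-arbitrage ⇒ martingale measure with p* = (R−d)/(u−d) = 0.5405.
Terminal values V(1,·): V(1,0)=0.0000, V(1,1)=38.7500
Node (0,0) S=31.0000: V=(p*·38.7500+(1−p*)·0.0000)/1.08=19.3944; Δ=(38.7500−0.0000)/(38.7500−27.2800)=3.3784; B=V−Δ·S=-85.3353
Each (Δ,B) replicates both successor values, so the strategy is self-financing and V0 is arbitrage-free.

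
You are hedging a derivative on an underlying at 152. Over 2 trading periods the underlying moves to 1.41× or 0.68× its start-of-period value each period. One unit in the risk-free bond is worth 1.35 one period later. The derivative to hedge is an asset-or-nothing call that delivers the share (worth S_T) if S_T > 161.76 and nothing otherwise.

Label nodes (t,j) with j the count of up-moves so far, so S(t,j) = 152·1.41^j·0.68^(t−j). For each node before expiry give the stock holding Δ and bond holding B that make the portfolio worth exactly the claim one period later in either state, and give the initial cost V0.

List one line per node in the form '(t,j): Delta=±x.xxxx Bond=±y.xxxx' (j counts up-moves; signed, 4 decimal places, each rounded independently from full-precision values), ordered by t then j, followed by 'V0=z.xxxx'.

(0,0): Delta=1.8515 Bond=-141.7595
(1,0): Delta=0.0000 Bond=0.0000
(1,1): Delta=1.9315 Bond=-208.5135
V0=139.6748

Since d<R<u, set p* = (R−d)/(u−d) = 0.9178; price each node as the discounted p*-expectation of its children.
Terminal payoffs: V(2,0)=0.0000, V(2,1)=0.0000, V(2,2)=302.1912
  t=1,j=0: stock 103.3600 → up 145.7376 (V=0.0000), down 70.2848 (V=0.0000). Price 0.0000; hedge Δ=0.0000, bond B=0.0000.
  t=1,j=1: stock 214.3200 → up 302.1912 (V=302.1912), down 145.7376 (V=0.0000). Price 205.4471; hedge Δ=1.9315, bond B=-208.5135.
  t=0,j=0: stock 152.0000 → up 214.3200 (V=205.4471), down 103.3600 (V=0.0000). Price 139.6748; hedge Δ=1.8515, bond B=-141.7595.
The time-0 hedge costs 139.6748, which is the no-arbitrage price.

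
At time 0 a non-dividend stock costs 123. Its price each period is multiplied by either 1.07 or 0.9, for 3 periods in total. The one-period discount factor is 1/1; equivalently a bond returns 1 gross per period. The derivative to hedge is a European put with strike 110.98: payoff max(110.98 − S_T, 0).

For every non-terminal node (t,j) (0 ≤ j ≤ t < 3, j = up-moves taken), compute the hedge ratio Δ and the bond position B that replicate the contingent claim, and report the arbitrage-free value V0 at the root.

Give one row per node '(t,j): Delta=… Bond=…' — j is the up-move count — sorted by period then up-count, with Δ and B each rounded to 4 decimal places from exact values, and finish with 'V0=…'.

No-arbitrage ⇒ martingale measure with p* = (R−d)/(u−d) = 0.5882.
Terminal values V(3,·): V(3,0)=21.3130, V(3,1)=4.3759, V(3,2)=0.0000, V(3,3)=0.0000
(2,0): S=99.6300. Δ = (V_up−V_dn)/(S_up−S_dn) = (4.3759−21.3130)/(106.6041−89.6670) = -1.0000. V = [p*·4.3759 + (1−p*)·21.3130]/1 = 11.3500. B = V − Δ·S = 110.9800.
(2,1): S=118.4490. Δ = (V_up−V_dn)/(S_up−S_dn) = (0.0000−4.3759)/(126.7404−106.6041) = -0.2173. V = [p*·0.0000 + (1−p*)·4.3759]/1 = 1.8018. B = V − Δ·S = 27.5424.
(2,2): S=140.8227. Δ = (V_up−V_dn)/(S_up−S_dn) = (0.0000−0.0000)/(150.6803−126.7404) = 0.0000. V = [p*·0.0000 + (1−p*)·0.0000]/1 = 0.0000. B = V − Δ·S = 0.0000.
(1,0): S=110.7000. Δ = (V_up−V_dn)/(S_up−S_dn) = (1.8018−11.3500)/(118.4490−99.6300) = -0.5074. V = [p*·1.8018 + (1−p*)·11.3500]/1 = 5.7334. B = V − Δ·S = 61.8991.
(1,1): S=131.6100. Δ = (V_up−V_dn)/(S_up−S_dn) = (0.0000−1.8018)/(140.8227−118.4490) = -0.0805. V = [p*·0.0000 + (1−p*)·1.8018]/1 = 0.7419. B = V − Δ·S = 11.3410.
(0,0): S=123.0000. Δ = (V_up−V_dn)/(S_up−S_dn) = (0.7419−5.7334)/(131.6100−110.7000) = -0.2387. V = [p*·0.7419 + (1−p*)·5.7334]/1 = 2.7973. B = V − Δ·S = 32.1590.
Check: Δ(0,0)·S0 + B(0,0) = 2.7973 = V0.

(0,0): Delta=-0.2387 Bond=32.1590
(1,0): Delta=-0.5074 Bond=61.8991
(1,1): Delta=-0.0805 Bond=11.3410
(2,0): Delta=-1.0000 Bond=110.9800
(2,1): Delta=-0.2173 Bond=27.5424
(2,2): Delta=0.0000 Bond=0.0000
V0=2.7973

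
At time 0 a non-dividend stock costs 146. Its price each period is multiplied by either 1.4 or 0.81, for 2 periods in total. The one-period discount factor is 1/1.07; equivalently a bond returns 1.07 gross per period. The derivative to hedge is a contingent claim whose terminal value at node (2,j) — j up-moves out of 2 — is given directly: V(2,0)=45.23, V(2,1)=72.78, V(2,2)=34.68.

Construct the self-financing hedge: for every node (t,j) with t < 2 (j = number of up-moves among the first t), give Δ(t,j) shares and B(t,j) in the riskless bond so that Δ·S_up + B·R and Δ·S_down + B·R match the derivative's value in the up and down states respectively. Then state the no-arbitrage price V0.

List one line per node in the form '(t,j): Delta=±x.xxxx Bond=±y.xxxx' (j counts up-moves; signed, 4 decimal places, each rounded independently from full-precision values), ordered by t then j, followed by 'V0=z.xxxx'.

(0,0): Delta=-0.0150 Bond=51.7652
(1,0): Delta=0.3948 Bond=6.9225
(1,1): Delta=-0.3159 Bond=116.9035
V0=49.5784

Under the risk-neutral measure, an up-move has probability p* = (R−d)/(u−d) = 0.4407 and values discount at R = 1.07.
Terminal payoffs: V(2,0)=45.2300, V(2,1)=72.7800, V(2,2)=34.6800
(1,0): S=118.2600. Δ = (V_up−V_dn)/(S_up−S_dn) = (72.7800−45.2300)/(165.5640−95.7906) = 0.3948. V = [p*·72.7800 + (1−p*)·45.2300]/1.07 = 53.6175. B = V − Δ·S = 6.9225.
(1,1): S=204.4000. Δ = (V_up−V_dn)/(S_up−S_dn) = (34.6800−72.7800)/(286.1600−165.5640) = -0.3159. V = [p*·34.6800 + (1−p*)·72.7800]/1.07 = 52.3273. B = V − Δ·S = 116.9035.
(0,0): S=146.0000. Δ = (V_up−V_dn)/(S_up−S_dn) = (52.3273−53.6175)/(204.4000−118.2600) = -0.0150. V = [p*·52.3273 + (1−p*)·53.6175]/1.07 = 49.5784. B = V − Δ·S = 51.7652.
Each (Δ,B) replicates both successor values, so the strategy is self-financing and V0 is arbitrage-free.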